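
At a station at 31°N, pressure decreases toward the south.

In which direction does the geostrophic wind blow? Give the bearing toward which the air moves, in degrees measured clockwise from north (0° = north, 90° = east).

The pressure-gradient force points toward the south (bearing 180°).
Geostrophic balance: in the Northern Hemisphere the Coriolis force deflects motion to the right, so the geostrophic wind blows 90° to the right of the pressure-gradient force (low pressure on the left).
Rotating 180° by 90° clockwise gives 270° — the wind blows toward the west.

270°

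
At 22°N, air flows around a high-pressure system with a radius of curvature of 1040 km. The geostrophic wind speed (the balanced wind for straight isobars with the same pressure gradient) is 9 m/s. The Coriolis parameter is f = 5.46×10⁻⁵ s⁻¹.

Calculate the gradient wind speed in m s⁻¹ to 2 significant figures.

Around a high, pressure-gradient force acts outward with centrifugal, so Coriolis balances both:
fV = (1/ρ)|∂P/∂n| + V²/R  →  V² − fR·V + fR·V_g = 0
With fR = 5.46×10⁻⁵ × 1040×10³ m = 56.8 m/s:
V = [fR − √((fR)² − 4 fR V_g)]/2 = [56.8 − √(56.8² − 4×56.8×9)]/2 = 11.2 m/s
Supergeostrophic (V > V_g = 9 m/s), as expected around a high.

11 m s⁻¹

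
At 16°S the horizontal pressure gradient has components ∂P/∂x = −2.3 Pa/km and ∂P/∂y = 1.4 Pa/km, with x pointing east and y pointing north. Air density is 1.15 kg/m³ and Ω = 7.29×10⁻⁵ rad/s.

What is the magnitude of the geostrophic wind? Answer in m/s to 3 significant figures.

58.3 m/s

Coriolis parameter at 16°S:
f = 2Ω sin φ = 2 × 7.29×10⁻⁵ × sin 16° = 4.02×10⁻⁵ s⁻¹
In the Southern Hemisphere f is negative: f = −4.02×10⁻⁵ s⁻¹.
Component geostrophic relations (x east, y north):
u_g = −(1/(fρ)) ∂P/∂y,  v_g = (1/(fρ)) ∂P/∂x
u_g = −(1.4×10⁻³)/(−4.02×10⁻⁵ × 1.15) = 30.3 m/s;  v_g = (−2.3×10⁻³)/(−4.02×10⁻⁵ × 1.15) = 49.8 m/s
|V_g| = √(u_g² + v_g²) = 58.3 m/s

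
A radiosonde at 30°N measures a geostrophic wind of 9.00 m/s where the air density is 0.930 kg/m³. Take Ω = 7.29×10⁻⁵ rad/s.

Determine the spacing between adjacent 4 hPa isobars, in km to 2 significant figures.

Coriolis parameter at 30°N:
f = 2Ω sin φ = 2 × 7.29×10⁻⁵ × sin 30° = 7.29×10⁻⁵ s⁻¹
Geostrophic balance rearranged: |∂P/∂n| = f ρ V_g
|∂P/∂n| = 7.29×10⁻⁵ × 0.930 × 9.00 = 6.10×10⁻⁴ Pa/m
Isobar spacing: Δn = ΔP/|∂P/∂n| = 400 Pa / 6.10×10⁻⁴ Pa/m = 655552 m ≈ 660 km

660 km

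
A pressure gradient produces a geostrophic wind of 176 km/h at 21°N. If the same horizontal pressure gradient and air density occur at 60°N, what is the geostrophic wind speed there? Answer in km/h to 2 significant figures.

With the same pressure gradient and density, V_g ∝ 1/f ∝ 1/sin φ.
V₂ = V₁ · sin φ₁ / sin φ₂ = 176 × sin 21° / sin 60°
V₂ = 176 × 0.3584/0.8660 = 73 km/h

73 km/h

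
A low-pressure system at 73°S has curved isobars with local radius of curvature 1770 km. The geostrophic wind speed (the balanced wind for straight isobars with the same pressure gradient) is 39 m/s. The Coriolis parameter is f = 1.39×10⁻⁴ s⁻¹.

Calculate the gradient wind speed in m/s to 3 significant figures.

Around a low, centrifugal force acts outward with Coriolis, so pressure-gradient force balances both:
(1/ρ)|∂P/∂n| = fV + V²/R  →  V² + fR·V − fR·V_g = 0
With fR = 1.39×10⁻⁴ × 1770×10³ m = 246 m/s:
V = [−fR + √((fR)² + 4 fR V_g)]/2 = [−246 + √(246² + 4×246×39)]/2 = 34.2 m/s
Subgeostrophic (V < V_g = 39 m/s), as expected around a low.

34.2 m/s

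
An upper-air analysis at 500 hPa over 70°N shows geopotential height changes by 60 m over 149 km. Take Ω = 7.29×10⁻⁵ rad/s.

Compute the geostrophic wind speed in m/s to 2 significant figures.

29 m/s

Coriolis parameter at 70°N:
f = 2Ω sin φ = 2 × 7.29×10⁻⁵ × sin 70° = 1.37×10⁻⁴ s⁻¹
Height gradient: |∂Z/∂n| = 60 m / 149000 m = 4.03×10⁻⁴
On a pressure surface, geostrophic balance gives V_g = (g/f)|∂Z/∂n|:
V_g = 9.81 × 4.03×10⁻⁴ / 1.37×10⁻⁴ = 28.8 m/s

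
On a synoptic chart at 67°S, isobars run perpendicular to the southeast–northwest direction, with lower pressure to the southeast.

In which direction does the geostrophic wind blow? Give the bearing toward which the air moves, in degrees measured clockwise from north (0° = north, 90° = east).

The pressure-gradient force points toward the southeast (bearing 135°).
Geostrophic balance: in the Southern Hemisphere the Coriolis force deflects motion to the left, so the geostrophic wind blows 90° to the left of the pressure-gradient force (low pressure on the right).
Rotating 135° by 90° counterclockwise gives 045° — the wind blows toward the northeast.

045°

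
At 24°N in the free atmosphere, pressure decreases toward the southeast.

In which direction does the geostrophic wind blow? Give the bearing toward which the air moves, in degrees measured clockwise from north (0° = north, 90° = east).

225°

The pressure-gradient force points toward the southeast (bearing 135°).
Geostrophic balance: in the Northern Hemisphere the Coriolis force deflects motion to the right, so the geostrophic wind blows 90° to the right of the pressure-gradient force (low pressure on the left).
Rotating 135° by 90° clockwise gives 225° — the wind blows toward the southwest.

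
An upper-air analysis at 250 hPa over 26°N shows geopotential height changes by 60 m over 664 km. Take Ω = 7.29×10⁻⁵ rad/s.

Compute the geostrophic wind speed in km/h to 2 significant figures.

Coriolis parameter at 26°N:
f = 2Ω sin φ = 2 × 7.29×10⁻⁵ × sin 26° = 6.39×10⁻⁵ s⁻¹
Height gradient: |∂Z/∂n| = 60 m / 664000 m = 9.04×10⁻⁵
On a pressure surface, geostrophic balance gives V_g = (g/f)|∂Z/∂n|:
V_g = 9.81 × 9.04×10⁻⁵ / 6.39×10⁻⁵ = 13.9 m/s
Converting: 13.9 m/s × 3.6 = 50 km/h

50 km/h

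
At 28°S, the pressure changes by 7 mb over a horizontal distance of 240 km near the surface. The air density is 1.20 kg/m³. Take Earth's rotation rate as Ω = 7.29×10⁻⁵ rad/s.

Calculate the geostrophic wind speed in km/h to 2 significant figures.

Coriolis parameter at 28°S:
f = 2Ω sin φ = 2 × 7.29×10⁻⁵ × sin 28° = 6.84×10⁻⁵ s⁻¹
Pressure gradient: |∂P/∂n| = 700 Pa / 240000 m = 2.92×10⁻³ Pa/m
Geostrophic balance (pressure-gradient force = Coriolis force):
V_g = (1/(fρ)) |∂P/∂n| = 2.92×10⁻³ / (6.84×10⁻⁵ × 1.20) = 35.5 m/s
Converting: 35.5 m/s × 3.6 = 130 km/h

130 km/h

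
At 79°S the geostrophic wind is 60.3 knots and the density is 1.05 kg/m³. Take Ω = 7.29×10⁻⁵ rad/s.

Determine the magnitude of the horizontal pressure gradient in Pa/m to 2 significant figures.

4.7×10⁻³ Pa/m

Coriolis parameter at 79°S:
f = 2Ω sin φ = 2 × 7.29×10⁻⁵ × sin 79° = 1.43×10⁻⁴ s⁻¹
Wind speed in SI: 60.3 knots = 31.0 m/s
Geostrophic balance rearranged: |∂P/∂n| = f ρ V_g
|∂P/∂n| = 1.43×10⁻⁴ × 1.05 × 31.0 = 4.66×10⁻³ Pa/m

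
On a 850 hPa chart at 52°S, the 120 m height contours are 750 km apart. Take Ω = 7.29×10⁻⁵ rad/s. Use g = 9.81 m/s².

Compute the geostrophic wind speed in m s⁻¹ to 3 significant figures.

Coriolis parameter at 52°S:
f = 2Ω sin φ = 2 × 7.29×10⁻⁵ × sin 52° = 1.15×10⁻⁴ s⁻¹
Height gradient: |∂Z/∂n| = 120 m / 750000 m = 1.60×10⁻⁴
On a pressure surface, geostrophic balance gives V_g = (g/f)|∂Z/∂n|:
V_g = 9.81 × 1.60×10⁻⁴ / 1.15×10⁻⁴ = 13.7 m/s

13.7 m s⁻¹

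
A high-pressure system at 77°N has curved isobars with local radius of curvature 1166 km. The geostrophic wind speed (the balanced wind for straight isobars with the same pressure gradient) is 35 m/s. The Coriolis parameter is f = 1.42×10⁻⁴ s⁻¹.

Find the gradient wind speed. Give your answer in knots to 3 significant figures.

Around a high, pressure-gradient force acts outward with centrifugal, so Coriolis balances both:
fV = (1/ρ)|∂P/∂n| + V²/R  →  V² − fR·V + fR·V_g = 0
With fR = 1.42×10⁻⁴ × 1166×10³ m = 166 m/s:
V = [fR − √((fR)² − 4 fR V_g)]/2 = [166 − √(166² − 4×166×35)]/2 = 50.3 m/s
Supergeostrophic (V > V_g = 35 m/s), as expected around a high.
Converting: 50.3 m/s × 1.944 = 97.7 knots

97.7 knots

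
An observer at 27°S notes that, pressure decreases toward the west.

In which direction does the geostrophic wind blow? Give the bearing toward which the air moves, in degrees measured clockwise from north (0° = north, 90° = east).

180°

The pressure-gradient force points toward the west (bearing 270°).
Geostrophic balance: in the Southern Hemisphere the Coriolis force deflects motion to the left, so the geostrophic wind blows 90° to the left of the pressure-gradient force (low pressure on the right).
Rotating 270° by 90° counterclockwise gives 180° — the wind blows toward the south.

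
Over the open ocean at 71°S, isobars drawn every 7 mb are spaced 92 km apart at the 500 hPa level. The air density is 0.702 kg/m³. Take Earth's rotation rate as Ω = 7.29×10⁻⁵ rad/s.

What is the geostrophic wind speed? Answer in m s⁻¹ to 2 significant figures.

79 m s⁻¹

Coriolis parameter at 71°S:
f = 2Ω sin φ = 2 × 7.29×10⁻⁵ × sin 71° = 1.38×10⁻⁴ s⁻¹
Pressure gradient: |∂P/∂n| = 700 Pa / 92000 m = 7.61×10⁻³ Pa/m
Geostrophic balance (pressure-gradient force = Coriolis force):
V_g = (1/(fρ)) |∂P/∂n| = 7.61×10⁻³ / (1.38×10⁻⁴ × 0.702) = 78.6 m/s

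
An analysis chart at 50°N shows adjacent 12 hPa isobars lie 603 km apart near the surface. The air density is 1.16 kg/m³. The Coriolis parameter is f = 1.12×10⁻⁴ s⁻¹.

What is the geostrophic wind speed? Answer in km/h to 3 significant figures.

55.1 km/h

Pressure gradient: |∂P/∂n| = 1200 Pa / 603000 m = 1.99×10⁻³ Pa/m
Geostrophic balance (pressure-gradient force = Coriolis force):
V_g = (1/(fρ)) |∂P/∂n| = 1.99×10⁻³ / (1.12×10⁻⁴ × 1.16) = 15.3 m/s
Converting: 15.3 m/s × 3.6 = 55.1 km/h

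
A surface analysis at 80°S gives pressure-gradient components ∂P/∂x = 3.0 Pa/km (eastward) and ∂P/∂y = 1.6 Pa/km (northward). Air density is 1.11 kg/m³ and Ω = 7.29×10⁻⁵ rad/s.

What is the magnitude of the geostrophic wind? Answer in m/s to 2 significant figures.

21 m/s

Coriolis parameter at 80°S:
f = 2Ω sin φ = 2 × 7.29×10⁻⁵ × sin 80° = 1.44×10⁻⁴ s⁻¹
In the Southern Hemisphere f is negative: f = −1.44×10⁻⁴ s⁻¹.
Component geostrophic relations (x east, y north):
u_g = −(1/(fρ)) ∂P/∂y,  v_g = (1/(fρ)) ∂P/∂x
u_g = −(1.6×10⁻³)/(−1.44×10⁻⁴ × 1.11) = 10.0 m/s;  v_g = (3.0×10⁻³)/(−1.44×10⁻⁴ × 1.11) = −18.8 m/s
|V_g| = √(u_g² + v_g²) = 21.3 m/s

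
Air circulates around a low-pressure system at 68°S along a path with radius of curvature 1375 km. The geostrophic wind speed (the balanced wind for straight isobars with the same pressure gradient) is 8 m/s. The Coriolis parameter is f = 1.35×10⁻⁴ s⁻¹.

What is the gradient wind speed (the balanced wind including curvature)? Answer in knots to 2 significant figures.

15 knots

Around a low, centrifugal force acts outward with Coriolis, so pressure-gradient force balances both:
(1/ρ)|∂P/∂n| = fV + V²/R  →  V² + fR·V − fR·V_g = 0
With fR = 1.35×10⁻⁴ × 1375×10³ m = 186 m/s:
V = [−fR + √((fR)² + 4 fR V_g)]/2 = [−186 + √(186² + 4×186×8)]/2 = 7.68 m/s
Subgeostrophic (V < V_g = 8 m/s), as expected around a low.
Converting: 7.68 m/s × 1.944 = 15 knots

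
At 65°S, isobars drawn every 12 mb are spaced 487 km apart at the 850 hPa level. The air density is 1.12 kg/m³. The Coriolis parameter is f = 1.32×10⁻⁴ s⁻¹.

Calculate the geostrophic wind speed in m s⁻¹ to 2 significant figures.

Pressure gradient: |∂P/∂n| = 1200 Pa / 487000 m = 2.46×10⁻³ Pa/m
Geostrophic balance (pressure-gradient force = Coriolis force):
V_g = (1/(fρ)) |∂P/∂n| = 2.46×10⁻³ / (1.32×10⁻⁴ × 1.12) = 16.7 m/s

17 m s⁻¹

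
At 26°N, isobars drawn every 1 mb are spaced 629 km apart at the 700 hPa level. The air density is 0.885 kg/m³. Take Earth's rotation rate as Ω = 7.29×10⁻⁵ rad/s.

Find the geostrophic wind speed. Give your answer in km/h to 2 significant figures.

Coriolis parameter at 26°N:
f = 2Ω sin φ = 2 × 7.29×10⁻⁵ × sin 26° = 6.39×10⁻⁵ s⁻¹
Pressure gradient: |∂P/∂n| = 100 Pa / 629000 m = 1.59×10⁻⁴ Pa/m
Geostrophic balance (pressure-gradient force = Coriolis force):
V_g = (1/(fρ)) |∂P/∂n| = 1.59×10⁻⁴ / (6.39×10⁻⁵ × 0.885) = 2.81 m/s
Converting: 2.81 m/s × 3.6 = 10 km/h

10 km/h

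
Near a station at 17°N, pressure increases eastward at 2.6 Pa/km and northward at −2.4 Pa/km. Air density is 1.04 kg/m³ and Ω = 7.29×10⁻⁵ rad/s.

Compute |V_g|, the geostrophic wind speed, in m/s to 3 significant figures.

Coriolis parameter at 17°N:
f = 2Ω sin φ = 2 × 7.29×10⁻⁵ × sin 17° = 4.26×10⁻⁵ s⁻¹
Component geostrophic relations (x east, y north):
u_g = −(1/(fρ)) ∂P/∂y,  v_g = (1/(fρ)) ∂P/∂x
u_g = −(−2.4×10⁻³)/(4.26×10⁻⁵ × 1.04) = 54.1 m/s;  v_g = (2.6×10⁻³)/(4.26×10⁻⁵ × 1.04) = 58.6 m/s
|V_g| = √(u_g² + v_g²) = 79.8 m/s

79.8 m/s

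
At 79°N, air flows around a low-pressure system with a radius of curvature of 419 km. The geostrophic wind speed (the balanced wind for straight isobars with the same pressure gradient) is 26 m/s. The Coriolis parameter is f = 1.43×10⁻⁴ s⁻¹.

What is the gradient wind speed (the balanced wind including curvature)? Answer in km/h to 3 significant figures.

70.5 km/h

Around a low, centrifugal force acts outward with Coriolis, so pressure-gradient force balances both:
(1/ρ)|∂P/∂n| = fV + V²/R  →  V² + fR·V − fR·V_g = 0
With fR = 1.43×10⁻⁴ × 419×10³ m = 59.9 m/s:
V = [−fR + √((fR)² + 4 fR V_g)]/2 = [−59.9 + √(59.9² + 4×59.9×26)]/2 = 19.6 m/s
Subgeostrophic (V < V_g = 26 m/s), as expected around a low.
Converting: 19.6 m/s × 3.6 = 70.5 km/h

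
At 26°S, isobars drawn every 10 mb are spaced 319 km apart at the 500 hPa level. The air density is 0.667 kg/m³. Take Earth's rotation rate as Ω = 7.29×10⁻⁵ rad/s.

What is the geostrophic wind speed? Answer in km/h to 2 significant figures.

260 km/h

Coriolis parameter at 26°S:
f = 2Ω sin φ = 2 × 7.29×10⁻⁵ × sin 26° = 6.39×10⁻⁵ s⁻¹
Pressure gradient: |∂P/∂n| = 1000 Pa / 319000 m = 3.13×10⁻³ Pa/m
Geostrophic balance (pressure-gradient force = Coriolis force):
V_g = (1/(fρ)) |∂P/∂n| = 3.13×10⁻³ / (6.39×10⁻⁵ × 0.667) = 73.5 m/s
Converting: 73.5 m/s × 3.6 = 260 km/h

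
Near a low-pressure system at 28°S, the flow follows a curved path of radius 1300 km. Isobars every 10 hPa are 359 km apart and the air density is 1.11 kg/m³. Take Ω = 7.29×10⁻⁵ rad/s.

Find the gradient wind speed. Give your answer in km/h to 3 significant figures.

100 km/h

Coriolis parameter at 28°S:
f = 2Ω sin φ = 2 × 7.29×10⁻⁵ × sin 28° = 6.84×10⁻⁵ s⁻¹
Pressure gradient: |∂P/∂n| = 1000 Pa / 359000 m = 2.79×10⁻³ Pa/m
Geostrophic speed: V_g = |∂P/∂n|/(fρ) = 2.79×10⁻³/(6.84×10⁻⁵ × 1.11) = 36.7 m/s
Around a low, centrifugal force acts outward with Coriolis, so pressure-gradient force balances both:
(1/ρ)|∂P/∂n| = fV + V²/R  →  V² + fR·V − fR·V_g = 0
With fR = 6.84×10⁻⁵ × 1300×10³ m = 89.0 m/s:
V = [−fR + √((fR)² + 4 fR V_g)]/2 = [−89.0 + √(89.0² + 4×89.0×36.7)]/2 = 27.9 m/s
Subgeostrophic (V < V_g = 36.7 m/s), as expected around a low.
Converting: 27.9 m/s × 3.6 = 100 km/h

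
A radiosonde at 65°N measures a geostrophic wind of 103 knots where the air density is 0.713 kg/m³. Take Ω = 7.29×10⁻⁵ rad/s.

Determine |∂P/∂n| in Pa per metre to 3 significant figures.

Coriolis parameter at 65°N:
f = 2Ω sin φ = 2 × 7.29×10⁻⁵ × sin 65° = 1.32×10⁻⁴ s⁻¹
Wind speed in SI: 103 knots = 53.0 m/s
Geostrophic balance rearranged: |∂P/∂n| = f ρ V_g
|∂P/∂n| = 1.32×10⁻⁴ × 0.713 × 53.0 = 4.99×10⁻³ Pa/m

4.99×10⁻³ Pa/m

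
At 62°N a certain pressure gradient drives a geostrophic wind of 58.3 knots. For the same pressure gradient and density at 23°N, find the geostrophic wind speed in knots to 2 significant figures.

130 knots

With the same pressure gradient and density, V_g ∝ 1/f ∝ 1/sin φ.
V₂ = V₁ · sin φ₁ / sin φ₂ = 58.3 × sin 62° / sin 23°
V₂ = 58.3 × 0.8829/0.3907 = 130 knots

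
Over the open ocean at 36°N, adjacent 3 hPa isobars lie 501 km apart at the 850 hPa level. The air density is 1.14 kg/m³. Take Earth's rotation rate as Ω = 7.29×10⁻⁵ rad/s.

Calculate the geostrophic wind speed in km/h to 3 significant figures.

22.1 km/h

Coriolis parameter at 36°N:
f = 2Ω sin φ = 2 × 7.29×10⁻⁵ × sin 36° = 8.57×10⁻⁵ s⁻¹
Pressure gradient: |∂P/∂n| = 300 Pa / 501000 m = 5.99×10⁻⁴ Pa/m
Geostrophic balance (pressure-gradient force = Coriolis force):
V_g = (1/(fρ)) |∂P/∂n| = 5.99×10⁻⁴ / (8.57×10⁻⁵ × 1.14) = 6.13 m/s
Converting: 6.13 m/s × 3.6 = 22.1 km/h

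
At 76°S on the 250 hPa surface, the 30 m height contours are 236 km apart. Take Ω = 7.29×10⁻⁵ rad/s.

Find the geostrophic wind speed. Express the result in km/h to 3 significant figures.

Coriolis parameter at 76°S:
f = 2Ω sin φ = 2 × 7.29×10⁻⁵ × sin 76° = 1.41×10⁻⁴ s⁻¹
Height gradient: |∂Z/∂n| = 30 m / 236000 m = 1.27×10⁻⁴
On a pressure surface, geostrophic balance gives V_g = (g/f)|∂Z/∂n|:
V_g = 9.81 × 1.27×10⁻⁴ / 1.41×10⁻⁴ = 8.81 m/s
Converting: 8.81 m/s × 3.6 = 31.7 km/h

31.7 km/h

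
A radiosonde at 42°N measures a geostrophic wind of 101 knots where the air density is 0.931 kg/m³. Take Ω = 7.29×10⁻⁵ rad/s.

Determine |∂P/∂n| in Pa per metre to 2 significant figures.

Coriolis parameter at 42°N:
f = 2Ω sin φ = 2 × 7.29×10⁻⁵ × sin 42° = 9.76×10⁻⁵ s⁻¹
Wind speed in SI: 101 knots = 52.0 m/s
Geostrophic balance rearranged: |∂P/∂n| = f ρ V_g
|∂P/∂n| = 9.76×10⁻⁵ × 0.931 × 52.0 = 4.72×10⁻³ Pa/m

4.7×10⁻³ Pa/m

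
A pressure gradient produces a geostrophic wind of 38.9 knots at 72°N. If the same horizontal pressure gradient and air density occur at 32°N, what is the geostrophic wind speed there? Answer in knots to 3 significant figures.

69.8 knots

With the same pressure gradient and density, V_g ∝ 1/f ∝ 1/sin φ.
V₂ = V₁ · sin φ₁ / sin φ₂ = 38.9 × sin 72° / sin 32°
V₂ = 38.9 × 0.9511/0.5299 = 69.8 knots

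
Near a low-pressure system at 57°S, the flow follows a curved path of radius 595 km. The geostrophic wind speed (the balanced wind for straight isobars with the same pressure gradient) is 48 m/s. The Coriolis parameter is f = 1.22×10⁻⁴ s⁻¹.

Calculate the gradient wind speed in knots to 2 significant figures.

Around a low, centrifugal force acts outward with Coriolis, so pressure-gradient force balances both:
(1/ρ)|∂P/∂n| = fV + V²/R  →  V² + fR·V − fR·V_g = 0
With fR = 1.22×10⁻⁴ × 595×10³ m = 72.6 m/s:
V = [−fR + √((fR)² + 4 fR V_g)]/2 = [−72.6 + √(72.6² + 4×72.6×48)]/2 = 33 m/s
Subgeostrophic (V < V_g = 48 m/s), as expected around a low.
Converting: 33 m/s × 1.944 = 64 knots

64 knots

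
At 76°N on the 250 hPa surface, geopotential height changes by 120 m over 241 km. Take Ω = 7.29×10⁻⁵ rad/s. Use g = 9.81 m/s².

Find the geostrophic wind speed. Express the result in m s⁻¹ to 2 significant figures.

Coriolis parameter at 76°N:
f = 2Ω sin φ = 2 × 7.29×10⁻⁵ × sin 76° = 1.41×10⁻⁴ s⁻¹
Height gradient: |∂Z/∂n| = 120 m / 241000 m = 4.98×10⁻⁴
On a pressure surface, geostrophic balance gives V_g = (g/f)|∂Z/∂n|:
V_g = 9.81 × 4.98×10⁻⁴ / 1.41×10⁻⁴ = 34.5 m/s

35 m s⁻¹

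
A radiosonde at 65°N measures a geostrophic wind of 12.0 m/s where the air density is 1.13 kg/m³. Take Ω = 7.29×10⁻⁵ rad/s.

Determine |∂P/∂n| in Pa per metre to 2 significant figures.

Coriolis parameter at 65°N:
f = 2Ω sin φ = 2 × 7.29×10⁻⁵ × sin 65° = 1.32×10⁻⁴ s⁻¹
Geostrophic balance rearranged: |∂P/∂n| = f ρ V_g
|∂P/∂n| = 1.32×10⁻⁴ × 1.13 × 12.0 = 1.79×10⁻³ Pa/m

1.8×10⁻³ Pa/m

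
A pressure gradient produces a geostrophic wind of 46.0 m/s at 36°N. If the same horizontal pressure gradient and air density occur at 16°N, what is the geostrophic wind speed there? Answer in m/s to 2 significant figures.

With the same pressure gradient and density, V_g ∝ 1/f ∝ 1/sin φ.
V₂ = V₁ · sin φ₁ / sin φ₂ = 46.0 × sin 36° / sin 16°
V₂ = 46.0 × 0.5878/0.2756 = 98 m/s

98 m/s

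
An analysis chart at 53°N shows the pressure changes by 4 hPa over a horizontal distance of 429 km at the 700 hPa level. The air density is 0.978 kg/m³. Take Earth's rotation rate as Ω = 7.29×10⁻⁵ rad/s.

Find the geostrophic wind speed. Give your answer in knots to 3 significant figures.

15.9 knots

Coriolis parameter at 53°N:
f = 2Ω sin φ = 2 × 7.29×10⁻⁵ × sin 53° = 1.16×10⁻⁴ s⁻¹
Pressure gradient: |∂P/∂n| = 400 Pa / 429000 m = 9.32×10⁻⁴ Pa/m
Geostrophic balance (pressure-gradient force = Coriolis force):
V_g = (1/(fρ)) |∂P/∂n| = 9.32×10⁻⁴ / (1.16×10⁻⁴ × 0.978) = 8.19 m/s
Converting: 8.19 m/s × 1.944 = 15.9 knots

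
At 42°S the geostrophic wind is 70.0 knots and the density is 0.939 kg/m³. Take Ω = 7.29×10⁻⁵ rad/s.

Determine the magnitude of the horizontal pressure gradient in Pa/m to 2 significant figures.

Coriolis parameter at 42°S:
f = 2Ω sin φ = 2 × 7.29×10⁻⁵ × sin 42° = 9.76×10⁻⁵ s⁻¹
Wind speed in SI: 70.0 knots = 36.0 m/s
Geostrophic balance rearranged: |∂P/∂n| = f ρ V_g
|∂P/∂n| = 9.76×10⁻⁵ × 0.939 × 36.0 = 3.30×10⁻³ Pa/m

3.3×10⁻³ Pa/m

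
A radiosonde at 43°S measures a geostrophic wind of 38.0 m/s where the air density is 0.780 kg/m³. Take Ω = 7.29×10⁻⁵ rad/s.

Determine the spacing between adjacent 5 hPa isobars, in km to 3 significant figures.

Coriolis parameter at 43°S:
f = 2Ω sin φ = 2 × 7.29×10⁻⁵ × sin 43° = 9.94×10⁻⁵ s⁻¹
Geostrophic balance rearranged: |∂P/∂n| = f ρ V_g
|∂P/∂n| = 9.94×10⁻⁵ × 0.780 × 38.0 = 2.95×10⁻³ Pa/m
Isobar spacing: Δn = ΔP/|∂P/∂n| = 500 Pa / 2.95×10⁻³ Pa/m = 169649 m ≈ 170 km

170 km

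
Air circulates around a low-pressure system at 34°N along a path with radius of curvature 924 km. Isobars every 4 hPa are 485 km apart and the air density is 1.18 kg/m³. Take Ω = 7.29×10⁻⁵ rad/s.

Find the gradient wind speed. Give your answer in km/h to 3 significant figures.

Coriolis parameter at 34°N:
f = 2Ω sin φ = 2 × 7.29×10⁻⁵ × sin 34° = 8.15×10⁻⁵ s⁻¹
Pressure gradient: |∂P/∂n| = 400 Pa / 485000 m = 8.25×10⁻⁴ Pa/m
Geostrophic speed: V_g = |∂P/∂n|/(fρ) = 8.25×10⁻⁴/(8.15×10⁻⁵ × 1.18) = 8.57 m/s
Around a low, centrifugal force acts outward with Coriolis, so pressure-gradient force balances both:
(1/ρ)|∂P/∂n| = fV + V²/R  →  V² + fR·V − fR·V_g = 0
With fR = 8.15×10⁻⁵ × 924×10³ m = 75.3 m/s:
V = [−fR + √((fR)² + 4 fR V_g)]/2 = [−75.3 + √(75.3² + 4×75.3×8.57)]/2 = 7.77 m/s
Subgeostrophic (V < V_g = 8.57 m/s), as expected around a low.
Converting: 7.77 m/s × 3.6 = 28.0 km/h

28.0 km/h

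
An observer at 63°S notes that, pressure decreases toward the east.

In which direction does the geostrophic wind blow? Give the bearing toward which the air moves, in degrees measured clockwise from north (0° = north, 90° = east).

The pressure-gradient force points toward the east (bearing 090°).
Geostrophic balance: in the Southern Hemisphere the Coriolis force deflects motion to the left, so the geostrophic wind blows 90° to the left of the pressure-gradient force (low pressure on the right).
Rotating 090° by 90° counterclockwise gives 000° — the wind blows toward the north.

000°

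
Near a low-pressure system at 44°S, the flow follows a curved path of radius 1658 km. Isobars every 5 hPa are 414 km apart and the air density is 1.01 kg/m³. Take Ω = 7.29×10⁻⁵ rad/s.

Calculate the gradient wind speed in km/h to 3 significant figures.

Coriolis parameter at 44°S:
f = 2Ω sin φ = 2 × 7.29×10⁻⁵ × sin 44° = 1.01×10⁻⁴ s⁻¹
Pressure gradient: |∂P/∂n| = 500 Pa / 414000 m = 1.21×10⁻³ Pa/m
Geostrophic speed: V_g = |∂P/∂n|/(fρ) = 1.21×10⁻³/(1.01×10⁻⁴ × 1.01) = 11.8 m/s
Around a low, centrifugal force acts outward with Coriolis, so pressure-gradient force balances both:
(1/ρ)|∂P/∂n| = fV + V²/R  →  V² + fR·V − fR·V_g = 0
With fR = 1.01×10⁻⁴ × 1658×10³ m = 168 m/s:
V = [−fR + √((fR)² + 4 fR V_g)]/2 = [−168 + √(168² + 4×168×11.8)]/2 = 11.1 m/s
Subgeostrophic (V < V_g = 11.8 m/s), as expected around a low.
Converting: 11.1 m/s × 3.6 = 39.9 km/h

39.9 km/h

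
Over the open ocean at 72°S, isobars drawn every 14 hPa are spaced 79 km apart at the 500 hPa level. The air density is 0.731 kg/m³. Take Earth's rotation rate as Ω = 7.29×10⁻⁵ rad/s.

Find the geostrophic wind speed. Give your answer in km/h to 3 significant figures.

629 km/h

Coriolis parameter at 72°S:
f = 2Ω sin φ = 2 × 7.29×10⁻⁵ × sin 72° = 1.39×10⁻⁴ s⁻¹
Pressure gradient: |∂P/∂n| = 1400 Pa / 79000 m = 1.77×10⁻² Pa/m
Geostrophic balance (pressure-gradient force = Coriolis force):
V_g = (1/(fρ)) |∂P/∂n| = 1.77×10⁻² / (1.39×10⁻⁴ × 0.731) = 175 m/s
Converting: 175 m/s × 3.6 = 629 km/h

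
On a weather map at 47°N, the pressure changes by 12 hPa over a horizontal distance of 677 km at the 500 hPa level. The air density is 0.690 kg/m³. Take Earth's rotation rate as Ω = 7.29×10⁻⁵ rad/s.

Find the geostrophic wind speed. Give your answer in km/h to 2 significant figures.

Coriolis parameter at 47°N:
f = 2Ω sin φ = 2 × 7.29×10⁻⁵ × sin 47° = 1.07×10⁻⁴ s⁻¹
Pressure gradient: |∂P/∂n| = 1200 Pa / 677000 m = 1.77×10⁻³ Pa/m
Geostrophic balance (pressure-gradient force = Coriolis force):
V_g = (1/(fρ)) |∂P/∂n| = 1.77×10⁻³ / (1.07×10⁻⁴ × 0.690) = 24.1 m/s
Converting: 24.1 m/s × 3.6 = 87 km/h

87 km/h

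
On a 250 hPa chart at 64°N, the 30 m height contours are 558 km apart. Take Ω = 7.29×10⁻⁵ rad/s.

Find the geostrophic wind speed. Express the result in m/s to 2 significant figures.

Coriolis parameter at 64°N:
f = 2Ω sin φ = 2 × 7.29×10⁻⁵ × sin 64° = 1.31×10⁻⁴ s⁻¹
Height gradient: |∂Z/∂n| = 30 m / 558000 m = 5.38×10⁻⁵
On a pressure surface, geostrophic balance gives V_g = (g/f)|∂Z/∂n|:
V_g = 9.81 × 5.38×10⁻⁵ / 1.31×10⁻⁴ = 4.02 m/s

4.0 m/s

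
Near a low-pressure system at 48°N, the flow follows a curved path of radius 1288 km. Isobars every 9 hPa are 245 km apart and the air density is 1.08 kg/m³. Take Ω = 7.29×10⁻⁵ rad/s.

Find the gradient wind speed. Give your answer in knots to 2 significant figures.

Coriolis parameter at 48°N:
f = 2Ω sin φ = 2 × 7.29×10⁻⁵ × sin 48° = 1.08×10⁻⁴ s⁻¹
Pressure gradient: |∂P/∂n| = 900 Pa / 245000 m = 3.67×10⁻³ Pa/m
Geostrophic speed: V_g = |∂P/∂n|/(fρ) = 3.67×10⁻³/(1.08×10⁻⁴ × 1.08) = 31.4 m/s
Around a low, centrifugal force acts outward with Coriolis, so pressure-gradient force balances both:
(1/ρ)|∂P/∂n| = fV + V²/R  →  V² + fR·V − fR·V_g = 0
With fR = 1.08×10⁻⁴ × 1288×10³ m = 140 m/s:
V = [−fR + √((fR)² + 4 fR V_g)]/2 = [−140 + √(140² + 4×140×31.4)]/2 = 26.4 m/s
Subgeostrophic (V < V_g = 31.4 m/s), as expected around a low.
Converting: 26.4 m/s × 1.944 = 51 knots

51 knots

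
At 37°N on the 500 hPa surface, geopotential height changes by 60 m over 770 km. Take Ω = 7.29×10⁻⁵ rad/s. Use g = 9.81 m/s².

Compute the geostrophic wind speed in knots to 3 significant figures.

Coriolis parameter at 37°N:
f = 2Ω sin φ = 2 × 7.29×10⁻⁵ × sin 37° = 8.77×10⁻⁵ s⁻¹
Height gradient: |∂Z/∂n| = 60 m / 770000 m = 7.79×10⁻⁵
On a pressure surface, geostrophic balance gives V_g = (g/f)|∂Z/∂n|:
V_g = 9.81 × 7.79×10⁻⁵ / 8.77×10⁻⁵ = 8.71 m/s
Converting: 8.71 m/s × 1.944 = 16.9 knots

16.9 knots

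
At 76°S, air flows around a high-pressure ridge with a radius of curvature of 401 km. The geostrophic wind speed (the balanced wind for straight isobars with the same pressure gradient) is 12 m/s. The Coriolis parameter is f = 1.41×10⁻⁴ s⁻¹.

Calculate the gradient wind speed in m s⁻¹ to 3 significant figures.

Around a high, pressure-gradient force acts outward with centrifugal, so Coriolis balances both:
fV = (1/ρ)|∂P/∂n| + V²/R  →  V² − fR·V + fR·V_g = 0
With fR = 1.41×10⁻⁴ × 401×10³ m = 56.5 m/s:
V = [fR − √((fR)² − 4 fR V_g)]/2 = [56.5 − √(56.5² − 4×56.5×12)]/2 = 17.3 m/s
Supergeostrophic (V > V_g = 12 m/s), as expected around a high.

17.3 m s⁻¹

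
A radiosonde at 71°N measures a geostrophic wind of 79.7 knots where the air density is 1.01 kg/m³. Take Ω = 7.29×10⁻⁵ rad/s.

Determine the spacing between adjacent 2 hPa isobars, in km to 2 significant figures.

Coriolis parameter at 71°N:
f = 2Ω sin φ = 2 × 7.29×10⁻⁵ × sin 71° = 1.38×10⁻⁴ s⁻¹
Wind speed in SI: 79.7 knots = 41.0 m/s
Geostrophic balance rearranged: |∂P/∂n| = f ρ V_g
|∂P/∂n| = 1.38×10⁻⁴ × 1.01 × 41.0 = 5.71×10⁻³ Pa/m
Isobar spacing: Δn = ΔP/|∂P/∂n| = 200 Pa / 5.71×10⁻³ Pa/m = 35034 m ≈ 35 km

35 km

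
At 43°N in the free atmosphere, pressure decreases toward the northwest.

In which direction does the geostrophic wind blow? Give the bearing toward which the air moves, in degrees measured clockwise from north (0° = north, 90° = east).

045°

The pressure-gradient force points toward the northwest (bearing 315°).
Geostrophic balance: in the Northern Hemisphere the Coriolis force deflects motion to the right, so the geostrophic wind blows 90° to the right of the pressure-gradient force (low pressure on the left).
Rotating 315° by 90° clockwise gives 045° — the wind blows toward the northeast.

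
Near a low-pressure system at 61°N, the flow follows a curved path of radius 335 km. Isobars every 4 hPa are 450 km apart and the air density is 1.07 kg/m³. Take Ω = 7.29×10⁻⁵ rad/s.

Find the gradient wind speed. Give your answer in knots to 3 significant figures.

11.2 knots

Coriolis parameter at 61°N:
f = 2Ω sin φ = 2 × 7.29×10⁻⁵ × sin 61° = 1.28×10⁻⁴ s⁻¹
Pressure gradient: |∂P/∂n| = 400 Pa / 450000 m = 8.89×10⁻⁴ Pa/m
Geostrophic speed: V_g = |∂P/∂n|/(fρ) = 8.89×10⁻⁴/(1.28×10⁻⁴ × 1.07) = 6.51 m/s
Around a low, centrifugal force acts outward with Coriolis, so pressure-gradient force balances both:
(1/ρ)|∂P/∂n| = fV + V²/R  →  V² + fR·V − fR·V_g = 0
With fR = 1.28×10⁻⁴ × 335×10³ m = 42.7 m/s:
V = [−fR + √((fR)² + 4 fR V_g)]/2 = [−42.7 + √(42.7² + 4×42.7×6.51)]/2 = 5.74 m/s
Subgeostrophic (V < V_g = 6.51 m/s), as expected around a low.
Converting: 5.74 m/s × 1.944 = 11.2 knots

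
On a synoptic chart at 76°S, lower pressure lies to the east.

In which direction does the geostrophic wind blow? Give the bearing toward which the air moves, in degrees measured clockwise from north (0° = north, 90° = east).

000°

The pressure-gradient force points toward the east (bearing 090°).
Geostrophic balance: in the Southern Hemisphere the Coriolis force deflects motion to the left, so the geostrophic wind blows 90° to the left of the pressure-gradient force (low pressure on the right).
Rotating 090° by 90° counterclockwise gives 000° — the wind blows toward the north.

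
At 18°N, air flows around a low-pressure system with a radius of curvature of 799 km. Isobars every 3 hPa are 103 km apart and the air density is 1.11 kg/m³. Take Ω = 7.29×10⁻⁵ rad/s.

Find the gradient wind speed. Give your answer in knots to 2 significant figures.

Coriolis parameter at 18°N:
f = 2Ω sin φ = 2 × 7.29×10⁻⁵ × sin 18° = 4.51×10⁻⁵ s⁻¹
Pressure gradient: |∂P/∂n| = 300 Pa / 103000 m = 2.91×10⁻³ Pa/m
Geostrophic speed: V_g = |∂P/∂n|/(fρ) = 2.91×10⁻³/(4.51×10⁻⁵ × 1.11) = 58.2 m/s
Around a low, centrifugal force acts outward with Coriolis, so pressure-gradient force balances both:
(1/ρ)|∂P/∂n| = fV + V²/R  →  V² + fR·V − fR·V_g = 0
With fR = 4.51×10⁻⁵ × 799×10³ m = 36.0 m/s:
V = [−fR + √((fR)² + 4 fR V_g)]/2 = [−36.0 + √(36.0² + 4×36.0×58.2)]/2 = 31.2 m/s
Subgeostrophic (V < V_g = 58.2 m/s), as expected around a low.
Converting: 31.2 m/s × 1.944 = 61 knots

61 knots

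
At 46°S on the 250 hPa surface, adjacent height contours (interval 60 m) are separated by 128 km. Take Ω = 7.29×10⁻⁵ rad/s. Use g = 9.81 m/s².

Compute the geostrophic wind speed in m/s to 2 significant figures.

44 m/s

Coriolis parameter at 46°S:
f = 2Ω sin φ = 2 × 7.29×10⁻⁵ × sin 46° = 1.05×10⁻⁴ s⁻¹
Height gradient: |∂Z/∂n| = 60 m / 128000 m = 4.69×10⁻⁴
On a pressure surface, geostrophic balance gives V_g = (g/f)|∂Z/∂n|:
V_g = 9.81 × 4.69×10⁻⁴ / 1.05×10⁻⁴ = 43.8 m/s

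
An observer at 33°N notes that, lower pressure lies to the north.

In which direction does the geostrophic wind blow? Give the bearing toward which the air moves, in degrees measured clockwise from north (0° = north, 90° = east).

The pressure-gradient force points toward the north (bearing 000°).
Geostrophic balance: in the Northern Hemisphere the Coriolis force deflects motion to the right, so the geostrophic wind blows 90° to the right of the pressure-gradient force (low pressure on the left).
Rotating 000° by 90° clockwise gives 090° — the wind blows toward the east.

090°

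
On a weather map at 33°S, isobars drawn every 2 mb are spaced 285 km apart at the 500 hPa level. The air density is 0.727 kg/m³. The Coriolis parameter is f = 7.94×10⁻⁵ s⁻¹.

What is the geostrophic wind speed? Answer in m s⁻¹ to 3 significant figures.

Pressure gradient: |∂P/∂n| = 200 Pa / 285000 m = 7.02×10⁻⁴ Pa/m
Geostrophic balance (pressure-gradient force = Coriolis force):
V_g = (1/(fρ)) |∂P/∂n| = 7.02×10⁻⁴ / (7.94×10⁻⁵ × 0.727) = 12.2 m/s

12.2 m s⁻¹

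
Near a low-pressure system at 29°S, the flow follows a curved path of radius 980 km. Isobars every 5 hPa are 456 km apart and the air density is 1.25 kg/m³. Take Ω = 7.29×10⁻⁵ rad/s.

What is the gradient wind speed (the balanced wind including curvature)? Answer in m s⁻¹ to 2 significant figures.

11 m s⁻¹

Coriolis parameter at 29°S:
f = 2Ω sin φ = 2 × 7.29×10⁻⁵ × sin 29° = 7.07×10⁻⁵ s⁻¹
Pressure gradient: |∂P/∂n| = 500 Pa / 456000 m = 1.10×10⁻³ Pa/m
Geostrophic speed: V_g = |∂P/∂n|/(fρ) = 1.10×10⁻³/(7.07×10⁻⁵ × 1.25) = 12.4 m/s
Around a low, centrifugal force acts outward with Coriolis, so pressure-gradient force balances both:
(1/ρ)|∂P/∂n| = fV + V²/R  →  V² + fR·V − fR·V_g = 0
With fR = 7.07×10⁻⁵ × 980×10³ m = 69.3 m/s:
V = [−fR + √((fR)² + 4 fR V_g)]/2 = [−69.3 + √(69.3² + 4×69.3×12.4)]/2 = 10.7 m/s
Subgeostrophic (V < V_g = 12.4 m/s), as expected around a low.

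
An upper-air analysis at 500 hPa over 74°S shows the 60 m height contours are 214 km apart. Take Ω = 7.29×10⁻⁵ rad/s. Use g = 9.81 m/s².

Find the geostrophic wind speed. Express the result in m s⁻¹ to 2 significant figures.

Coriolis parameter at 74°S:
f = 2Ω sin φ = 2 × 7.29×10⁻⁵ × sin 74° = 1.40×10⁻⁴ s⁻¹
Height gradient: |∂Z/∂n| = 60 m / 214000 m = 2.80×10⁻⁴
On a pressure surface, geostrophic balance gives V_g = (g/f)|∂Z/∂n|:
V_g = 9.81 × 2.80×10⁻⁴ / 1.40×10⁻⁴ = 19.6 m/s

20 m s⁻¹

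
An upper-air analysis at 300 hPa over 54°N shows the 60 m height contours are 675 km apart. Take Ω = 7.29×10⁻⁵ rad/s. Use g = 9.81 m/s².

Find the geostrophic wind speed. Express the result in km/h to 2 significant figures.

27 km/h

Coriolis parameter at 54°N:
f = 2Ω sin φ = 2 × 7.29×10⁻⁵ × sin 54° = 1.18×10⁻⁴ s⁻¹
Height gradient: |∂Z/∂n| = 60 m / 675000 m = 8.89×10⁻⁵
On a pressure surface, geostrophic balance gives V_g = (g/f)|∂Z/∂n|:
V_g = 9.81 × 8.89×10⁻⁵ / 1.18×10⁻⁴ = 7.39 m/s
Converting: 7.39 m/s × 3.6 = 27 km/h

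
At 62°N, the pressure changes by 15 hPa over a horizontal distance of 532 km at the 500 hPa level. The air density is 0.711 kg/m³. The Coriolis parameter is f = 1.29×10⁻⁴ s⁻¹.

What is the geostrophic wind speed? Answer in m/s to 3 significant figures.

30.7 m/s

Pressure gradient: |∂P/∂n| = 1500 Pa / 532000 m = 2.82×10⁻³ Pa/m
Geostrophic balance (pressure-gradient force = Coriolis force):
V_g = (1/(fρ)) |∂P/∂n| = 2.82×10⁻³ / (1.29×10⁻⁴ × 0.711) = 30.7 m/s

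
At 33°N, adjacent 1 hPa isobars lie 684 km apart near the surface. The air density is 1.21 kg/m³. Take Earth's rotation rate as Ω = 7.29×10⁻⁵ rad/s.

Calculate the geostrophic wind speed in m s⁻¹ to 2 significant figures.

Coriolis parameter at 33°N:
f = 2Ω sin φ = 2 × 7.29×10⁻⁵ × sin 33° = 7.94×10⁻⁵ s⁻¹
Pressure gradient: |∂P/∂n| = 100 Pa / 684000 m = 1.46×10⁻⁴ Pa/m
Geostrophic balance (pressure-gradient force = Coriolis force):
V_g = (1/(fρ)) |∂P/∂n| = 1.46×10⁻⁴ / (7.94×10⁻⁵ × 1.21) = 1.52 m/s

1.5 m s⁻¹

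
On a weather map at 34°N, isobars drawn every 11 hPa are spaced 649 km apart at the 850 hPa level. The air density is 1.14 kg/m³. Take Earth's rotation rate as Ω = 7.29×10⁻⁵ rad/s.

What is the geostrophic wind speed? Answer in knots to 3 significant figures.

35.4 knots

Coriolis parameter at 34°N:
f = 2Ω sin φ = 2 × 7.29×10⁻⁵ × sin 34° = 8.15×10⁻⁵ s⁻¹
Pressure gradient: |∂P/∂n| = 1100 Pa / 649000 m = 1.69×10⁻³ Pa/m
Geostrophic balance (pressure-gradient force = Coriolis force):
V_g = (1/(fρ)) |∂P/∂n| = 1.69×10⁻³ / (8.15×10⁻⁵ × 1.14) = 18.2 m/s
Converting: 18.2 m/s × 1.944 = 35.4 knots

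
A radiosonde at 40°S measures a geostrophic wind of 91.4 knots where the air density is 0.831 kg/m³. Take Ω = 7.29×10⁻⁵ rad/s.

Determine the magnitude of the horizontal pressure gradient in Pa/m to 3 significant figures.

Coriolis parameter at 40°S:
f = 2Ω sin φ = 2 × 7.29×10⁻⁵ × sin 40° = 9.37×10⁻⁵ s⁻¹
Wind speed in SI: 91.4 knots = 47.0 m/s
Geostrophic balance rearranged: |∂P/∂n| = f ρ V_g
|∂P/∂n| = 9.37×10⁻⁵ × 0.831 × 47.0 = 3.66×10⁻³ Pa/m

3.66×10⁻³ Pa/m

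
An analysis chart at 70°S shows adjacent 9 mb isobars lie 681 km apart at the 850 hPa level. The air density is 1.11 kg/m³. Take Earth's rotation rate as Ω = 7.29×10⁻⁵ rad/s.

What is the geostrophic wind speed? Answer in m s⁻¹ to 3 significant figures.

Coriolis parameter at 70°S:
f = 2Ω sin φ = 2 × 7.29×10⁻⁵ × sin 70° = 1.37×10⁻⁴ s⁻¹
Pressure gradient: |∂P/∂n| = 900 Pa / 681000 m = 1.32×10⁻³ Pa/m
Geostrophic balance (pressure-gradient force = Coriolis force):
V_g = (1/(fρ)) |∂P/∂n| = 1.32×10⁻³ / (1.37×10⁻⁴ × 1.11) = 8.69 m/s

8.69 m s⁻¹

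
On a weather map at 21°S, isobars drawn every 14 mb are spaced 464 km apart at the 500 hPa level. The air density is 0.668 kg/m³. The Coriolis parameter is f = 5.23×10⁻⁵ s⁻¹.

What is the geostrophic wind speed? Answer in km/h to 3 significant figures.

311 km/h

Pressure gradient: |∂P/∂n| = 1400 Pa / 464000 m = 3.02×10⁻³ Pa/m
Geostrophic balance (pressure-gradient force = Coriolis force):
V_g = (1/(fρ)) |∂P/∂n| = 3.02×10⁻³ / (5.23×10⁻⁵ × 0.668) = 86.4 m/s
Converting: 86.4 m/s × 3.6 = 311 km/h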